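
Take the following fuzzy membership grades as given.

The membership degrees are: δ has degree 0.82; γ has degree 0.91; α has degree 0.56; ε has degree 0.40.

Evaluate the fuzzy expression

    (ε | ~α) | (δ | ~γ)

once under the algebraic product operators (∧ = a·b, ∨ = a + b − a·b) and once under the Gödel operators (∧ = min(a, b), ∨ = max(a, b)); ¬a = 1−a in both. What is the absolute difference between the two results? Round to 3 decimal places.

0.125

Under algebraic product:
  ~α = 1 − 0.5600 = 0.4400
  ε | ~α = a + b − a·b on (0.4000, 0.4400) = 0.6640
  ~γ = 1 − 0.9100 = 0.0900
  δ | ~γ = a + b − a·b on (0.8200, 0.0900) = 0.8362
  (ε | ~α) | (δ | ~γ) = a + b − a·b on (0.6640, 0.8362) = 0.9450
  → value = 0.9450
Under Gödel:
  ~α = 1 − 0.56 = 0.44
  ε | ~α = max(a, b) on (0.40, 0.44) = 0.44
  ~γ = 1 − 0.91 = 0.09
  δ | ~γ = max(a, b) on (0.82, 0.09) = 0.82
  (ε | ~α) | (δ | ~γ) = max(a, b) on (0.44, 0.82) = 0.82
  → value = 0.8200
|0.9450 − 0.8200| = 0.125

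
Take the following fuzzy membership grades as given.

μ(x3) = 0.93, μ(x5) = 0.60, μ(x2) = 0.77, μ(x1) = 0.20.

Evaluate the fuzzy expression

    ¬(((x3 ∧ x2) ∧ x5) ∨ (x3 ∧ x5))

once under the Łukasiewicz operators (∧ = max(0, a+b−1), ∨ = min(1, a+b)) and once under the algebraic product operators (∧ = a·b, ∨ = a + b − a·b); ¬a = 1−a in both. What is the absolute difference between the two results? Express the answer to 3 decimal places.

0.082

Under Łukasiewicz:
  x3 ∧ x2 = max(0, a+b−1) on (0.93, 0.77) = 0.70
  (x3 ∧ x2) ∧ x5 = max(0, a+b−1) on (0.70, 0.60) = 0.30
  x3 ∧ x5 = max(0, a+b−1) on (0.93, 0.60) = 0.53
  ((x3 ∧ x2) ∧ x5) ∨ (x3 ∧ x5) = min(1, a+b) on (0.30, 0.53) = 0.83
  ¬(((x3 ∧ x2) ∧ x5) ∨ (x3 ∧ x5)) = 1 − 0.83 = 0.17
  → value = 0.1700
Under algebraic product:
  x3 ∧ x2 = a·b on (0.9300, 0.7700) = 0.7161
  (x3 ∧ x2) ∧ x5 = a·b on (0.7161, 0.6000) = 0.4297
  x3 ∧ x5 = a·b on (0.9300, 0.6000) = 0.5580
  ((x3 ∧ x2) ∧ x5) ∨ (x3 ∧ x5) = a + b − a·b on (0.4297, 0.5580) = 0.7479
  ¬(((x3 ∧ x2) ∧ x5) ∨ (x3 ∧ x5)) = 1 − 0.7479 = 0.2521
  → value = 0.2521
|0.1700 − 0.2521| = 0.082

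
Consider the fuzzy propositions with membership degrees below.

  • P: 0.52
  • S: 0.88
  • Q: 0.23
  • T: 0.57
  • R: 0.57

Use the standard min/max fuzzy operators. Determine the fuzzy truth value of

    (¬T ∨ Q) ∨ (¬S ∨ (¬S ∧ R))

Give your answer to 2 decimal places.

¬T = 1 − 0.57 = 0.43
¬T ∨ Q = max(a, b) on (0.43, 0.23) = 0.43
¬S = 1 − 0.88 = 0.12
¬S = 1 − 0.88 = 0.12
¬S ∧ R = min(a, b) on (0.12, 0.57) = 0.12
¬S ∨ (¬S ∧ R) = max(a, b) on (0.12, 0.12) = 0.12
(¬T ∨ Q) ∨ (¬S ∨ (¬S ∧ R)) = max(a, b) on (0.43, 0.12) = 0.43

0.43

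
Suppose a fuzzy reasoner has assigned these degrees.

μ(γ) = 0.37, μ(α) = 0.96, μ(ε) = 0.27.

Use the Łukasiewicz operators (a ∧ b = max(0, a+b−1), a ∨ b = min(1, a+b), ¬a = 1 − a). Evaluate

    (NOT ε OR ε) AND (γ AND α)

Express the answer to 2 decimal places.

NOT ε = 1 − 0.27 = 0.73
NOT ε OR ε = min(1, a+b) on (0.73, 0.27) = 1.00
γ AND α = max(0, a+b−1) on (0.37, 0.96) = 0.33
(NOT ε OR ε) AND (γ AND α) = max(0, a+b−1) on (1.00, 0.33) = 0.33

0.33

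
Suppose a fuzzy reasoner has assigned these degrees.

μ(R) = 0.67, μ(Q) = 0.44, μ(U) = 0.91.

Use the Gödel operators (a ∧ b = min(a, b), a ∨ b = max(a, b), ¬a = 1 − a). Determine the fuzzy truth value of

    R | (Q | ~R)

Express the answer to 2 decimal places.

0.67

~R = 1 − 0.67 = 0.33
Q | ~R = max(a, b) on (0.44, 0.33) = 0.44
R | (Q | ~R) = max(a, b) on (0.67, 0.44) = 0.67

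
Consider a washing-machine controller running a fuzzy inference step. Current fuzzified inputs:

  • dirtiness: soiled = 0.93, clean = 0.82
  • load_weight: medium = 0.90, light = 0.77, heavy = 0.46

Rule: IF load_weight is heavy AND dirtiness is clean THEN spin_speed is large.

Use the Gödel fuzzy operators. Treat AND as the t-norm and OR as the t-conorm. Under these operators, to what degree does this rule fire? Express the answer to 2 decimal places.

firing strength: heavy=0.46, clean=0.82; AND[min(a, b)] → w = 0.46

0.46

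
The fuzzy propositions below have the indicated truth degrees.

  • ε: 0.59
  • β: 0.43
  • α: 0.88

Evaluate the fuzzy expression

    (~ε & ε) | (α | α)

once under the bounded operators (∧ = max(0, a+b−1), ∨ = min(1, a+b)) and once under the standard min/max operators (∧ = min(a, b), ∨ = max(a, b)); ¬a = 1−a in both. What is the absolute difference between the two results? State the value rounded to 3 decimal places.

Under bounded:
  ~ε = 1 − 0.59 = 0.41
  ~ε & ε = max(0, a+b−1) on (0.41, 0.59) = 0.00
  α | α = min(1, a+b) on (0.88, 0.88) = 1.00
  (~ε & ε) | (α | α) = min(1, a+b) on (0.00, 1.00) = 1.00
  → value = 1.0000
Under standard min/max:
  ~ε = 1 − 0.59 = 0.41
  ~ε & ε = min(a, b) on (0.41, 0.59) = 0.41
  α | α = max(a, b) on (0.88, 0.88) = 0.88
  (~ε & ε) | (α | α) = max(a, b) on (0.41, 0.88) = 0.88
  → value = 0.8800
|1.0000 − 0.8800| = 0.120

0.120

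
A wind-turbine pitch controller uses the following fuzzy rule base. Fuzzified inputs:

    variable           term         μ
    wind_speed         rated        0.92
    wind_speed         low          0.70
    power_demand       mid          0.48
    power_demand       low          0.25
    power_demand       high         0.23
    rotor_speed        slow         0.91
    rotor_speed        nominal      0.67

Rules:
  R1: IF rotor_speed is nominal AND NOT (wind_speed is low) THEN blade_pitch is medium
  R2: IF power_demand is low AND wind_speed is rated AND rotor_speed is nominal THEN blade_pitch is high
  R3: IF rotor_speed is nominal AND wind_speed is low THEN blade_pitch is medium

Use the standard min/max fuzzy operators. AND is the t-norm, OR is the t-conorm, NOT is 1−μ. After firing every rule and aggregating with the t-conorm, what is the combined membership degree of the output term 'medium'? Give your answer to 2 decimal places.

R1: nominal=0.67, ¬low=1−0.70=0.30; AND[min(a, b)] → w = 0.30
R2: low=0.25, rated=0.92, nominal=0.67; AND[min(a, b)] → w = 0.25
R3: nominal=0.67, low=0.70; AND[min(a, b)] → w = 0.67
Rules with consequent 'medium': {R1, R3} → strengths 0.30, 0.67
Aggregate via t-conorm [max(a, b)]: 0.67

0.67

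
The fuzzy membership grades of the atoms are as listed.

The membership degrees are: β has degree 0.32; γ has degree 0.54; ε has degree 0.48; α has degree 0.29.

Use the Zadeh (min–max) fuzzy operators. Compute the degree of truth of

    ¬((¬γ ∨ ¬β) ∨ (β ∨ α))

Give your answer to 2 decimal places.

¬γ = 1 − 0.54 = 0.46
¬β = 1 − 0.32 = 0.68
¬γ ∨ ¬β = max(a, b) on (0.46, 0.68) = 0.68
β ∨ α = max(a, b) on (0.32, 0.29) = 0.32
(¬γ ∨ ¬β) ∨ (β ∨ α) = max(a, b) on (0.68, 0.32) = 0.68
¬((¬γ ∨ ¬β) ∨ (β ∨ α)) = 1 − 0.68 = 0.32

0.32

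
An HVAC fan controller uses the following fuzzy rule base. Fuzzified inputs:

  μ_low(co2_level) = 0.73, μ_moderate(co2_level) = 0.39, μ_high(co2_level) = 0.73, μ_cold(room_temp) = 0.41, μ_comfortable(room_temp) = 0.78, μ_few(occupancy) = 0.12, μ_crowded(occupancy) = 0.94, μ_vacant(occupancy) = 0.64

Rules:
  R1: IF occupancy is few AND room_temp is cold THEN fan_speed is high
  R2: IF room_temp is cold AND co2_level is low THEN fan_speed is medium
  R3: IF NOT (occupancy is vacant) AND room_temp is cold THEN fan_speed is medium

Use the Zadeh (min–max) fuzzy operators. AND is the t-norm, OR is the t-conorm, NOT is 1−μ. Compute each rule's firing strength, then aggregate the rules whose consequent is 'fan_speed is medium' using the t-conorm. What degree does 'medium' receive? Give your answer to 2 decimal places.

R1: few=0.12, cold=0.41; AND[min(a, b)] → w = 0.12
R2: cold=0.41, low=0.73; AND[min(a, b)] → w = 0.41
R3: ¬vacant=1−0.64=0.36, cold=0.41; AND[min(a, b)] → w = 0.36
Rules with consequent 'medium': {R2, R3} → strengths 0.41, 0.36
Aggregate via t-conorm [max(a, b)]: 0.41

0.41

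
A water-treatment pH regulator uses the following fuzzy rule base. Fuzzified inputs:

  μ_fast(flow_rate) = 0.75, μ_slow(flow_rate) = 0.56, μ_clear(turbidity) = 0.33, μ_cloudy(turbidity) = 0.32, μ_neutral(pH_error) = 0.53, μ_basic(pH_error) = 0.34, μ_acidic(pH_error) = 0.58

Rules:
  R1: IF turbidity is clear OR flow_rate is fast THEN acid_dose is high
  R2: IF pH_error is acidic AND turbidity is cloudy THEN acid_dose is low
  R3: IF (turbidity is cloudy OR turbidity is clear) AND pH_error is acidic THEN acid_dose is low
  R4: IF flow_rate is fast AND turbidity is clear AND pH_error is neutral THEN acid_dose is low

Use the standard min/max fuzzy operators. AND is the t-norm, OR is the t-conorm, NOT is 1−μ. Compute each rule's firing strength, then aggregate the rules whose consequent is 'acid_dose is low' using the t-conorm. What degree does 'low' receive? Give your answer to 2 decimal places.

0.33

R1: clear=0.33, fast=0.75; OR[max(a, b)] → w = 0.75
R2: acidic=0.58, cloudy=0.32; AND[min(a, b)] → w = 0.32
R3: (cloudy=0.32 OR clear=0.33) = 0.33; AND[min(a, b)] with acidic=0.58 → w = 0.33
R4: fast=0.75, clear=0.33, neutral=0.53; AND[min(a, b)] → w = 0.33
Rules with consequent 'low': {R2, R3, R4} → strengths 0.32, 0.33, 0.33
Aggregate via t-conorm [max(a, b)]: 0.33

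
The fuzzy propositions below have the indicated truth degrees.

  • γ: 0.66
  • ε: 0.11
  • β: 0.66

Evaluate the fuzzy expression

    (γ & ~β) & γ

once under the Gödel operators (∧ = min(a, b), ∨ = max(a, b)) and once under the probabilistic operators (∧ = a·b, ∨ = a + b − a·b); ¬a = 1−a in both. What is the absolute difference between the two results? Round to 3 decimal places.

0.192

Under Gödel:
  ~β = 1 − 0.66 = 0.34
  γ & ~β = min(a, b) on (0.66, 0.34) = 0.34
  (γ & ~β) & γ = min(a, b) on (0.34, 0.66) = 0.34
  → value = 0.3400
Under probabilistic:
  ~β = 1 − 0.6600 = 0.3400
  γ & ~β = a·b on (0.6600, 0.3400) = 0.2244
  (γ & ~β) & γ = a·b on (0.2244, 0.6600) = 0.1481
  → value = 0.1481
|0.3400 − 0.1481| = 0.192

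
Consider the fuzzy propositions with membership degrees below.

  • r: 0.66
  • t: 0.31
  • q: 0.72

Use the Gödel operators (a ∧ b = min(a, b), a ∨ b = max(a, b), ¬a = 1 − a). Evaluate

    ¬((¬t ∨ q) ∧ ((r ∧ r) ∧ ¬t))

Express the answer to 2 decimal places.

0.34

¬t = 1 − 0.31 = 0.69
¬t ∨ q = max(a, b) on (0.69, 0.72) = 0.72
r ∧ r = min(a, b) on (0.66, 0.66) = 0.66
¬t = 1 − 0.31 = 0.69
(r ∧ r) ∧ ¬t = min(a, b) on (0.66, 0.69) = 0.66
(¬t ∨ q) ∧ ((r ∧ r) ∧ ¬t) = min(a, b) on (0.72, 0.66) = 0.66
¬((¬t ∨ q) ∧ ((r ∧ r) ∧ ¬t)) = 1 − 0.66 = 0.34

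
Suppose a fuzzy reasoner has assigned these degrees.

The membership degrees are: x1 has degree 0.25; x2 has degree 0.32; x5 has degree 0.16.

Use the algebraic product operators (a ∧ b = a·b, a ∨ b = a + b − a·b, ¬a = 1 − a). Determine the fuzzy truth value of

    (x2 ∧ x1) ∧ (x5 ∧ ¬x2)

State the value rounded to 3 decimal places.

x2 ∧ x1 = a·b on (0.3200, 0.2500) = 0.0800
¬x2 = 1 − 0.3200 = 0.6800
x5 ∧ ¬x2 = a·b on (0.1600, 0.6800) = 0.1088
(x2 ∧ x1) ∧ (x5 ∧ ¬x2) = a·b on (0.0800, 0.1088) = 0.0087

0.009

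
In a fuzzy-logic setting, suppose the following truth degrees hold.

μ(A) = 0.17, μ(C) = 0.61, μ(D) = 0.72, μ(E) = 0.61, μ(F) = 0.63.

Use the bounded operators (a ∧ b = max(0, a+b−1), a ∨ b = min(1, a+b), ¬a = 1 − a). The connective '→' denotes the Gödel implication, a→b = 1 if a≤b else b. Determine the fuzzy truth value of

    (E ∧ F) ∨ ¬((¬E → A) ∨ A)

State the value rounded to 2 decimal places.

0.90

E ∧ F = max(0, a+b−1) on (0.61, 0.63) = 0.24
¬E = 1 − 0.61 = 0.39
¬E → A  [Gödel: 1 if a≤b else b] with a=0.39, b=0.17 → 0.17
(¬E → A) ∨ A = min(1, a+b) on (0.17, 0.17) = 0.34
¬((¬E → A) ∨ A) = 1 − 0.34 = 0.66
(E ∧ F) ∨ ¬((¬E → A) ∨ A) = min(1, a+b) on (0.24, 0.66) = 0.90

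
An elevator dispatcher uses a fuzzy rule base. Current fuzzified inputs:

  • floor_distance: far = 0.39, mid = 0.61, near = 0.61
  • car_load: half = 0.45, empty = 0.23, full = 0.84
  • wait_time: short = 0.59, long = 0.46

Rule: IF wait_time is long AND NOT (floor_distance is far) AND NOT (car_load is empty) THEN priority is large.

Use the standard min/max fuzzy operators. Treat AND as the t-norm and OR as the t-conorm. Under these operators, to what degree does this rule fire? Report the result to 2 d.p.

0.46

firing strength: long=0.46, ¬far=1−0.39=0.61, ¬empty=1−0.23=0.77; AND[min(a, b)] → w = 0.46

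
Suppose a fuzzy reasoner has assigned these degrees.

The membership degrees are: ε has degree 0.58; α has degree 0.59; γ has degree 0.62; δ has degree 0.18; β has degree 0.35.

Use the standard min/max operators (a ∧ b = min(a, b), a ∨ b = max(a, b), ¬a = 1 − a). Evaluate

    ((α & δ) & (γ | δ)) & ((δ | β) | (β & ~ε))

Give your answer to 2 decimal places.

α & δ = min(a, b) on (0.59, 0.18) = 0.18
γ | δ = max(a, b) on (0.62, 0.18) = 0.62
(α & δ) & (γ | δ) = min(a, b) on (0.18, 0.62) = 0.18
δ | β = max(a, b) on (0.18, 0.35) = 0.35
~ε = 1 − 0.58 = 0.42
β & ~ε = min(a, b) on (0.35, 0.42) = 0.35
(δ | β) | (β & ~ε) = max(a, b) on (0.35, 0.35) = 0.35
((α & δ) & (γ | δ)) & ((δ | β) | (β & ~ε)) = min(a, b) on (0.18, 0.35) = 0.18

0.18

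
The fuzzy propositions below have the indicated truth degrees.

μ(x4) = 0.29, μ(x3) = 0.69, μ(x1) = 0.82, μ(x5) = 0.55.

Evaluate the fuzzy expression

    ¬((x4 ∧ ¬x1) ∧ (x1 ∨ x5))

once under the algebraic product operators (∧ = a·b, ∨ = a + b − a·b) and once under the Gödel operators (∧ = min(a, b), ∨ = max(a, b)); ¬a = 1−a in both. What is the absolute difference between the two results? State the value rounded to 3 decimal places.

Under algebraic product:
  ¬x1 = 1 − 0.8200 = 0.1800
  x4 ∧ ¬x1 = a·b on (0.2900, 0.1800) = 0.0522
  x1 ∨ x5 = a + b − a·b on (0.8200, 0.5500) = 0.9190
  (x4 ∧ ¬x1) ∧ (x1 ∨ x5) = a·b on (0.0522, 0.9190) = 0.0480
  ¬((x4 ∧ ¬x1) ∧ (x1 ∨ x5)) = 1 − 0.0480 = 0.9520
  → value = 0.9520
Under Gödel:
  ¬x1 = 1 − 0.82 = 0.18
  x4 ∧ ¬x1 = min(a, b) on (0.29, 0.18) = 0.18
  x1 ∨ x5 = max(a, b) on (0.82, 0.55) = 0.82
  (x4 ∧ ¬x1) ∧ (x1 ∨ x5) = min(a, b) on (0.18, 0.82) = 0.18
  ¬((x4 ∧ ¬x1) ∧ (x1 ∨ x5)) = 1 − 0.18 = 0.82
  → value = 0.8200
|0.9520 − 0.8200| = 0.132

0.132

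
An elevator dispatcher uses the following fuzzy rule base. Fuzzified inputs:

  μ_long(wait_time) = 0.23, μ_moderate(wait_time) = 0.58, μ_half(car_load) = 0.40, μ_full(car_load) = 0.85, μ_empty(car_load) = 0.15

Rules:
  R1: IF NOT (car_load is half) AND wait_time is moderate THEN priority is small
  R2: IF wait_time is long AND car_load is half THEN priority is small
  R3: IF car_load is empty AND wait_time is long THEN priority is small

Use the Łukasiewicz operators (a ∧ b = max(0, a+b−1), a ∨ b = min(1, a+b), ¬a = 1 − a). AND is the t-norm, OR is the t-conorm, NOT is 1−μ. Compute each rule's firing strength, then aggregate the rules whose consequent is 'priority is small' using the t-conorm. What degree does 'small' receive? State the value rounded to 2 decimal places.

R1: ¬half=1−0.40=0.60, moderate=0.58; AND[max(0, a+b−1)] → w = 0.18
R2: long=0.23, half=0.40; AND[max(0, a+b−1)] → w = 0.00
R3: empty=0.15, long=0.23; AND[max(0, a+b−1)] → w = 0.00
Rules with consequent 'small': {R1, R2, R3} → strengths 0.18, 0.00, 0.00
Aggregate via t-conorm [min(1, a+b)]: 0.18

0.18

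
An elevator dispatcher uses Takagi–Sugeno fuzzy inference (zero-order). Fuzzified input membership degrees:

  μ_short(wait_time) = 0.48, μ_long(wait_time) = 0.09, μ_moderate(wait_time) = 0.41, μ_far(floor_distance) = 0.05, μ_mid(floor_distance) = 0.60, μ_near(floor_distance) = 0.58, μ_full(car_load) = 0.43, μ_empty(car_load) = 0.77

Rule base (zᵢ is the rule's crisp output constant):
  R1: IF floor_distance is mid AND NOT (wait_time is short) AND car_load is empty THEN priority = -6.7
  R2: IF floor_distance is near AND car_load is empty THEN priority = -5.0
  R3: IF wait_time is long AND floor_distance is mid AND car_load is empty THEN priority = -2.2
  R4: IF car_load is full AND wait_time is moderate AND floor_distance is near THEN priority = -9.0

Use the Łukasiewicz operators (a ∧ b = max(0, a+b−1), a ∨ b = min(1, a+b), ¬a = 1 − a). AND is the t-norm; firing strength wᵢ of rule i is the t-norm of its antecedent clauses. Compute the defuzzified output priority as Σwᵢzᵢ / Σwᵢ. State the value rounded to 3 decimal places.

R1 (z=-6.7): mid=0.60, ¬short=1−0.48=0.52, empty=0.77; AND[max(0, a+b−1)] → w = 0.00
R2 (z=-5.0): near=0.58, empty=0.77; AND[max(0, a+b−1)] → w = 0.35
R3 (z=-2.2): long=0.09, mid=0.60, empty=0.77; AND[max(0, a+b−1)] → w = 0.00
R4 (z=-9.0): full=0.43, moderate=0.41, near=0.58; AND[max(0, a+b−1)] → w = 0.00
Weighted average = (0.00·-6.7 + 0.35·-5.0 + 0.00·-2.2 + 0.00·-9.0) / (0.00 + 0.35 + 0.00 + 0.00)
  = -1.7500 / 0.3500 = -5.000

-5.000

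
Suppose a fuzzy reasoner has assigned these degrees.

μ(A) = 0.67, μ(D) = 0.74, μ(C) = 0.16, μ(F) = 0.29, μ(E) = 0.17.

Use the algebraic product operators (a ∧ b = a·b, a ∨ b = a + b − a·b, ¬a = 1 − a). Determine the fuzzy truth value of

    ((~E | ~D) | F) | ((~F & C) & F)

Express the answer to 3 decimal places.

0.914

~E = 1 − 0.1700 = 0.8300
~D = 1 − 0.7400 = 0.2600
~E | ~D = a + b − a·b on (0.8300, 0.2600) = 0.8742
(~E | ~D) | F = a + b − a·b on (0.8742, 0.2900) = 0.9107
~F = 1 − 0.2900 = 0.7100
~F & C = a·b on (0.7100, 0.1600) = 0.1136
(~F & C) & F = a·b on (0.1136, 0.2900) = 0.0329
((~E | ~D) | F) | ((~F & C) & F) = a + b − a·b on (0.9107, 0.0329) = 0.9136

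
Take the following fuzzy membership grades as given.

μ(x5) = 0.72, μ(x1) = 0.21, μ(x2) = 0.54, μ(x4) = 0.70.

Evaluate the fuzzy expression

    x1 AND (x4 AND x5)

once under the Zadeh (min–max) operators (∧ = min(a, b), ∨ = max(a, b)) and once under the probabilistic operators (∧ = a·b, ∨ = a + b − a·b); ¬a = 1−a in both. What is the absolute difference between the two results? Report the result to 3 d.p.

Under Zadeh (min–max):
  x4 AND x5 = min(a, b) on (0.70, 0.72) = 0.70
  x1 AND (x4 AND x5) = min(a, b) on (0.21, 0.70) = 0.21
  → value = 0.2100
Under probabilistic:
  x4 AND x5 = a·b on (0.7000, 0.7200) = 0.5040
  x1 AND (x4 AND x5) = a·b on (0.2100, 0.5040) = 0.1058
  → value = 0.1058
|0.2100 − 0.1058| = 0.104

0.104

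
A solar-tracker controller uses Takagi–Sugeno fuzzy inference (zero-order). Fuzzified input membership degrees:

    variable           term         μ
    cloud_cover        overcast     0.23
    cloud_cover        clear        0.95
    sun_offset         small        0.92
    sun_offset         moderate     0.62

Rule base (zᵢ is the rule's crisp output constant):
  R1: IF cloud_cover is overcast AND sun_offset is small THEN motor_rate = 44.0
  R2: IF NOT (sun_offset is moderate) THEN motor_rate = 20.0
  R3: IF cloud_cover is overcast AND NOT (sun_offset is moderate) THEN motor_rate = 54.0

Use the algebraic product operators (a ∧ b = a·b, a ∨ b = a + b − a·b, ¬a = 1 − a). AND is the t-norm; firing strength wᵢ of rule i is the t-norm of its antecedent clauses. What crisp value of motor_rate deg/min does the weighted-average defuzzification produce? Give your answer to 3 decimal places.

R1 (z=44.0): overcast=0.23, small=0.92; AND[a·b] → w = 0.2116
R2 (z=20.0): ¬moderate=1−0.62=0.38 → w = 0.3800
R3 (z=54.0): overcast=0.23, ¬moderate=1−0.62=0.38; AND[a·b] → w = 0.0874
Weighted average = (0.2116·44.0 + 0.3800·20.0 + 0.0874·54.0) / (0.2116 + 0.3800 + 0.0874)
  = 21.6300 / 0.6790 = 31.856

31.856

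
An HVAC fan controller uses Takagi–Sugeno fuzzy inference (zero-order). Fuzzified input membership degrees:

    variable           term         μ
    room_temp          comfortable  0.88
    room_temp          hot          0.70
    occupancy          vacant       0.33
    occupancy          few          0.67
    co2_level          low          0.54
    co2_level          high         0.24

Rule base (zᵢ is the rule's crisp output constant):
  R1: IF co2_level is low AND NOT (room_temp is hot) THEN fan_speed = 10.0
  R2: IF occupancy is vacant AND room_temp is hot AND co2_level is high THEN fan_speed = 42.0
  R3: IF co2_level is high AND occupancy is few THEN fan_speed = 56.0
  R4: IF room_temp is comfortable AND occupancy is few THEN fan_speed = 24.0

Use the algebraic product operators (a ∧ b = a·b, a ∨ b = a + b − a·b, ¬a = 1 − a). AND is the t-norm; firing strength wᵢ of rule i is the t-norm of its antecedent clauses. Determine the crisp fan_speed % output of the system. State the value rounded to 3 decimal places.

R1 (z=10.0): low=0.54, ¬hot=1−0.70=0.30; AND[a·b] → w = 0.1620
R2 (z=42.0): vacant=0.33, hot=0.70, high=0.24; AND[a·b] → w = 0.0554
R3 (z=56.0): high=0.24, few=0.67; AND[a·b] → w = 0.1608
R4 (z=24.0): comfortable=0.88, few=0.67; AND[a·b] → w = 0.5896
Weighted average = (0.1620·10.0 + 0.0554·42.0 + 0.1608·56.0 + 0.5896·24.0) / (0.1620 + 0.0554 + 0.1608 + 0.5896)
  = 27.1037 / 0.9678 = 28.004

28.004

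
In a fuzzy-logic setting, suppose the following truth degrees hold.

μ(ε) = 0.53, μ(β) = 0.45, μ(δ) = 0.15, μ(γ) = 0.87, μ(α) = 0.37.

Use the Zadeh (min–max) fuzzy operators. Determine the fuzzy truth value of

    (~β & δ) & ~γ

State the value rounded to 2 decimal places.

~β = 1 − 0.45 = 0.55
~β & δ = min(a, b) on (0.55, 0.15) = 0.15
~γ = 1 − 0.87 = 0.13
(~β & δ) & ~γ = min(a, b) on (0.15, 0.13) = 0.13

0.13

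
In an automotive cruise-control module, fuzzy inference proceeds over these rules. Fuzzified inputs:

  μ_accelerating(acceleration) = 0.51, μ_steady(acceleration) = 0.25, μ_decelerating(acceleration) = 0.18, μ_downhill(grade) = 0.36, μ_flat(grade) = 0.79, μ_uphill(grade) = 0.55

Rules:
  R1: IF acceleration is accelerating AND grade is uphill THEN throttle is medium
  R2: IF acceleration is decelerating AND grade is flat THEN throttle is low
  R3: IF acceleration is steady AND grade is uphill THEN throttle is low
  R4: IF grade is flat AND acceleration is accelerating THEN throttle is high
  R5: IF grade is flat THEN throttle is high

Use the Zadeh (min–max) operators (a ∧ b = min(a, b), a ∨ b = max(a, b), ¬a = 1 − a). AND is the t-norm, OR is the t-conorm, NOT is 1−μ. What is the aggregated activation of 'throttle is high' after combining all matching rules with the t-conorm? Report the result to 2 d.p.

R1: accelerating=0.51, uphill=0.55; AND[min(a, b)] → w = 0.51
R2: decelerating=0.18, flat=0.79; AND[min(a, b)] → w = 0.18
R3: steady=0.25, uphill=0.55; AND[min(a, b)] → w = 0.25
R4: flat=0.79, accelerating=0.51; AND[min(a, b)] → w = 0.51
R5: flat=0.79 → w = 0.79
Rules with consequent 'high': {R4, R5} → strengths 0.51, 0.79
Aggregate via t-conorm [max(a, b)]: 0.79

0.79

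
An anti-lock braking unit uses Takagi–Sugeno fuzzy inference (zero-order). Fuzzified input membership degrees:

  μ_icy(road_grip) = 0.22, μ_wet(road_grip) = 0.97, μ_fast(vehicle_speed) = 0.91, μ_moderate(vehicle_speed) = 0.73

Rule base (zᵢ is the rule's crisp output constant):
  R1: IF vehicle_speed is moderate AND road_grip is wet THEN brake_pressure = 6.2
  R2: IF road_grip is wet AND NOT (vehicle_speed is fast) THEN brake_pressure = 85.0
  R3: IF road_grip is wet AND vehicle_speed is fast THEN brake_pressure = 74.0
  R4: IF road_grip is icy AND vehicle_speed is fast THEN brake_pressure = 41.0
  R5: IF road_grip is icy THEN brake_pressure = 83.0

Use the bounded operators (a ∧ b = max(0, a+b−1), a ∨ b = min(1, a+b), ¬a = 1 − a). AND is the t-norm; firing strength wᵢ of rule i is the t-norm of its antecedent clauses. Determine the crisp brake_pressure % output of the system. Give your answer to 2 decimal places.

R1 (z=6.2): moderate=0.73, wet=0.97; AND[max(0, a+b−1)] → w = 0.70
R2 (z=85.0): wet=0.97, ¬fast=1−0.91=0.09; AND[max(0, a+b−1)] → w = 0.06
R3 (z=74.0): wet=0.97, fast=0.91; AND[max(0, a+b−1)] → w = 0.88
R4 (z=41.0): icy=0.22, fast=0.91; AND[max(0, a+b−1)] → w = 0.13
R5 (z=83.0): icy=0.22 → w = 0.22
Weighted average = (0.70·6.2 + 0.06·85.0 + 0.88·74.0 + 0.13·41.0 + 0.22·83.0) / (0.70 + 0.06 + 0.88 + 0.13 + 0.22)
  = 98.1500 / 1.9900 = 49.32

49.32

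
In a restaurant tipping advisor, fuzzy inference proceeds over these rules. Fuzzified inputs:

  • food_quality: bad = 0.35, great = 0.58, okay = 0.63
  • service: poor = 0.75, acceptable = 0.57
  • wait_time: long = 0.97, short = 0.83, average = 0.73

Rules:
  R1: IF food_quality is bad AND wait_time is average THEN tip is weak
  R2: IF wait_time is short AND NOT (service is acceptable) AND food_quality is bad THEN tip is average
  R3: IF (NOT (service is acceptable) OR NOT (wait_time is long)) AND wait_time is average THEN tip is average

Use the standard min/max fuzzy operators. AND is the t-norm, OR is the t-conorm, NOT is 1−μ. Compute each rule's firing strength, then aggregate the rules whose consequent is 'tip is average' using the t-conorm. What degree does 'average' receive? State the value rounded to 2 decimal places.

0.43

R1: bad=0.35, average=0.73; AND[min(a, b)] → w = 0.35
R2: short=0.83, ¬acceptable=1−0.57=0.43, bad=0.35; AND[min(a, b)] → w = 0.35
R3: (¬acceptable=1−0.57=0.43 OR ¬long=1−0.97=0.03) = 0.43; AND[min(a, b)] with average=0.73 → w = 0.43
Rules with consequent 'average': {R2, R3} → strengths 0.35, 0.43
Aggregate via t-conorm [max(a, b)]: 0.43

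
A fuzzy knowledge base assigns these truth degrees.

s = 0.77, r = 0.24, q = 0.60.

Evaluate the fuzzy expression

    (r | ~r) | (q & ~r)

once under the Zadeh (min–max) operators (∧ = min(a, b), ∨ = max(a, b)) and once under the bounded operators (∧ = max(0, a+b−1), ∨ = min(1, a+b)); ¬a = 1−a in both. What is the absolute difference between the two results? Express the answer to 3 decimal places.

0.240

Under Zadeh (min–max):
  ~r = 1 − 0.24 = 0.76
  r | ~r = max(a, b) on (0.24, 0.76) = 0.76
  ~r = 1 − 0.24 = 0.76
  q & ~r = min(a, b) on (0.60, 0.76) = 0.60
  (r | ~r) | (q & ~r) = max(a, b) on (0.76, 0.60) = 0.76
  → value = 0.7600
Under bounded:
  ~r = 1 − 0.24 = 0.76
  r | ~r = min(1, a+b) on (0.24, 0.76) = 1.00
  ~r = 1 − 0.24 = 0.76
  q & ~r = max(0, a+b−1) on (0.60, 0.76) = 0.36
  (r | ~r) | (q & ~r) = min(1, a+b) on (1.00, 0.36) = 1.00
  → value = 1.0000
|0.7600 − 1.0000| = 0.240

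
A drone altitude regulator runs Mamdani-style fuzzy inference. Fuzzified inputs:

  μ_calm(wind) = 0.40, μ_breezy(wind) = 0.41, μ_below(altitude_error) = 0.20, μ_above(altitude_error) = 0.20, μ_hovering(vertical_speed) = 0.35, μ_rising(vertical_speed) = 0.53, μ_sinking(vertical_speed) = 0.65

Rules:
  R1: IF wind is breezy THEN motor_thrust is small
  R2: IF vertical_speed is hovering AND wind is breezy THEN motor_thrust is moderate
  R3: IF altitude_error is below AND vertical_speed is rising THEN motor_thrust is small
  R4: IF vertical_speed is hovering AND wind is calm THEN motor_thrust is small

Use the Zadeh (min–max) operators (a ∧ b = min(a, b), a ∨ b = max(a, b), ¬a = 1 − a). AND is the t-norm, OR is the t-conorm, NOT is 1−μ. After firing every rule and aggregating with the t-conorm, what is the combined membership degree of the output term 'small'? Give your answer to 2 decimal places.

0.41

R1: breezy=0.41 → w = 0.41
R2: hovering=0.35, breezy=0.41; AND[min(a, b)] → w = 0.35
R3: below=0.20, rising=0.53; AND[min(a, b)] → w = 0.20
R4: hovering=0.35, calm=0.40; AND[min(a, b)] → w = 0.35
Rules with consequent 'small': {R1, R3, R4} → strengths 0.41, 0.20, 0.35
Aggregate via t-conorm [max(a, b)]: 0.41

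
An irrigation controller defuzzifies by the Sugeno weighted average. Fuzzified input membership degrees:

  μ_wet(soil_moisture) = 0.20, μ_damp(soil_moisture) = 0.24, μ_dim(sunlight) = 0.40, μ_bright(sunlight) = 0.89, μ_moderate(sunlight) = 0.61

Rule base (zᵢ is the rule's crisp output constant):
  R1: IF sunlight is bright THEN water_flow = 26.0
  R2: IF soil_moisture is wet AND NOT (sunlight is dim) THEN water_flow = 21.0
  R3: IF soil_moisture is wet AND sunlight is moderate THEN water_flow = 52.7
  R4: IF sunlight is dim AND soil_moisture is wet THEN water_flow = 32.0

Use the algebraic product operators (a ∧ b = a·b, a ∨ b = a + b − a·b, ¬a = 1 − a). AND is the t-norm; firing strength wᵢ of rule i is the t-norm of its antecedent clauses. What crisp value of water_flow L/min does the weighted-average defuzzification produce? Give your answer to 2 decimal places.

R1 (z=26.0): bright=0.89 → w = 0.8900
R2 (z=21.0): wet=0.20, ¬dim=1−0.40=0.60; AND[a·b] → w = 0.1200
R3 (z=52.7): wet=0.20, moderate=0.61; AND[a·b] → w = 0.1220
R4 (z=32.0): dim=0.40, wet=0.20; AND[a·b] → w = 0.0800
Weighted average = (0.8900·26.0 + 0.1200·21.0 + 0.1220·52.7 + 0.0800·32.0) / (0.8900 + 0.1200 + 0.1220 + 0.0800)
  = 34.6494 / 1.2120 = 28.59

28.59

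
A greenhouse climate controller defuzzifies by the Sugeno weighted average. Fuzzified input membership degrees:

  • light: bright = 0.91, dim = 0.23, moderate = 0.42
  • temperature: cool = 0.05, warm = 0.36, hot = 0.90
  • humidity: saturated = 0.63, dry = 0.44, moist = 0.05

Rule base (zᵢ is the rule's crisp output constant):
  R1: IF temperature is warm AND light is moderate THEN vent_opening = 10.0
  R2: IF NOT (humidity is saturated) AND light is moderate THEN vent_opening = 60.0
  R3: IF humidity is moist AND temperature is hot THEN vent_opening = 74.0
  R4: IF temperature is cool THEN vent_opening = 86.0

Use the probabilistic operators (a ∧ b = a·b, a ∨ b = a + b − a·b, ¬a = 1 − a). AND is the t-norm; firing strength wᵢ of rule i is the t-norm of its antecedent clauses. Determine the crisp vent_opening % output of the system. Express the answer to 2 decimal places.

45.98

R1 (z=10.0): warm=0.36, moderate=0.42; AND[a·b] → w = 0.1512
R2 (z=60.0): ¬saturated=1−0.63=0.37, moderate=0.42; AND[a·b] → w = 0.1554
R3 (z=74.0): moist=0.05, hot=0.90; AND[a·b] → w = 0.0450
R4 (z=86.0): cool=0.05 → w = 0.0500
Weighted average = (0.1512·10.0 + 0.1554·60.0 + 0.0450·74.0 + 0.0500·86.0) / (0.1512 + 0.1554 + 0.0450 + 0.0500)
  = 18.4660 / 0.4016 = 45.98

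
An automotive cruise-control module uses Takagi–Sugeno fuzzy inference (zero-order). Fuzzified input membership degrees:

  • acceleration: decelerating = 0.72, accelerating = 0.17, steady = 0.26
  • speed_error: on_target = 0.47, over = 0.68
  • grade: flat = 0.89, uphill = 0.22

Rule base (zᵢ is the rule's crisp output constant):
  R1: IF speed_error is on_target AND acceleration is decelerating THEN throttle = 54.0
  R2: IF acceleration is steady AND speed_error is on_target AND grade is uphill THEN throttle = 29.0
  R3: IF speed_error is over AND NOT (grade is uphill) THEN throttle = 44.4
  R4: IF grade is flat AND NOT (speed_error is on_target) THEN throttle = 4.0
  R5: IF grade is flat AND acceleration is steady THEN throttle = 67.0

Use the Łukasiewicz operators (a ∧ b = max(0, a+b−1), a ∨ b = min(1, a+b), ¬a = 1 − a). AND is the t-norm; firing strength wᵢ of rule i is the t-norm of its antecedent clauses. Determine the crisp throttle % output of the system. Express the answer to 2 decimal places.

R1 (z=54.0): on_target=0.47, decelerating=0.72; AND[max(0, a+b−1)] → w = 0.19
R2 (z=29.0): steady=0.26, on_target=0.47, uphill=0.22; AND[max(0, a+b−1)] → w = 0.00
R3 (z=44.4): over=0.68, ¬uphill=1−0.22=0.78; AND[max(0, a+b−1)] → w = 0.46
R4 (z=4.0): flat=0.89, ¬on_target=1−0.47=0.53; AND[max(0, a+b−1)] → w = 0.42
R5 (z=67.0): flat=0.89, steady=0.26; AND[max(0, a+b−1)] → w = 0.15
Weighted average = (0.19·54.0 + 0.00·29.0 + 0.46·44.4 + 0.42·4.0 + 0.15·67.0) / (0.19 + 0.00 + 0.46 + 0.42 + 0.15)
  = 42.4140 / 1.2200 = 34.77

34.77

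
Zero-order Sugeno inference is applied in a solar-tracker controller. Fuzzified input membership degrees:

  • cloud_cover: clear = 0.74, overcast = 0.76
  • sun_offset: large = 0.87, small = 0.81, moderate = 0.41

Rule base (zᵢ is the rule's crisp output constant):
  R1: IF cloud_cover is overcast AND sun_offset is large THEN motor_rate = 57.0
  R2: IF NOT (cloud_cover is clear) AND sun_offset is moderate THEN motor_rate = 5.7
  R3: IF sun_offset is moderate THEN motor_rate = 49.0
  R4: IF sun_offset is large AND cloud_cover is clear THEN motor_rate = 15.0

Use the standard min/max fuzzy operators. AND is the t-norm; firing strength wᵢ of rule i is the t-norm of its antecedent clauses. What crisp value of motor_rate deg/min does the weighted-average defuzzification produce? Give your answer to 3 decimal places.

35.019

R1 (z=57.0): overcast=0.76, large=0.87; AND[min(a, b)] → w = 0.76
R2 (z=5.7): ¬clear=1−0.74=0.26, moderate=0.41; AND[min(a, b)] → w = 0.26
R3 (z=49.0): moderate=0.41 → w = 0.41
R4 (z=15.0): large=0.87, clear=0.74; AND[min(a, b)] → w = 0.74
Weighted average = (0.76·57.0 + 0.26·5.7 + 0.41·49.0 + 0.74·15.0) / (0.76 + 0.26 + 0.41 + 0.74)
  = 75.9920 / 2.1700 = 35.019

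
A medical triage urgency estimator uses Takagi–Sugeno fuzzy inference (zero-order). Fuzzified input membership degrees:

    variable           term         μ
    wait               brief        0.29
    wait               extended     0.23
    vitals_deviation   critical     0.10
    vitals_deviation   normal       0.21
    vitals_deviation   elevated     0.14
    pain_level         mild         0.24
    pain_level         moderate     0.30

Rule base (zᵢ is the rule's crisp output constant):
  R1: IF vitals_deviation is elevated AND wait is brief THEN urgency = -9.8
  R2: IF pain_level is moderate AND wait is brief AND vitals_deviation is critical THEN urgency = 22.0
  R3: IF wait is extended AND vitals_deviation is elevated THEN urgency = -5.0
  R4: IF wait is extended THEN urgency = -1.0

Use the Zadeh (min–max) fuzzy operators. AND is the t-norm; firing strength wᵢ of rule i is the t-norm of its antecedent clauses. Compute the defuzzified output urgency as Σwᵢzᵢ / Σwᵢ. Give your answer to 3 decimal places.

-0.167

R1 (z=-9.8): elevated=0.14, brief=0.29; AND[min(a, b)] → w = 0.14
R2 (z=22.0): moderate=0.30, brief=0.29, critical=0.10; AND[min(a, b)] → w = 0.10
R3 (z=-5.0): extended=0.23, elevated=0.14; AND[min(a, b)] → w = 0.14
R4 (z=-1.0): extended=0.23 → w = 0.23
Weighted average = (0.14·-9.8 + 0.10·22.0 + 0.14·-5.0 + 0.23·-1.0) / (0.14 + 0.10 + 0.14 + 0.23)
  = -0.1020 / 0.6100 = -0.167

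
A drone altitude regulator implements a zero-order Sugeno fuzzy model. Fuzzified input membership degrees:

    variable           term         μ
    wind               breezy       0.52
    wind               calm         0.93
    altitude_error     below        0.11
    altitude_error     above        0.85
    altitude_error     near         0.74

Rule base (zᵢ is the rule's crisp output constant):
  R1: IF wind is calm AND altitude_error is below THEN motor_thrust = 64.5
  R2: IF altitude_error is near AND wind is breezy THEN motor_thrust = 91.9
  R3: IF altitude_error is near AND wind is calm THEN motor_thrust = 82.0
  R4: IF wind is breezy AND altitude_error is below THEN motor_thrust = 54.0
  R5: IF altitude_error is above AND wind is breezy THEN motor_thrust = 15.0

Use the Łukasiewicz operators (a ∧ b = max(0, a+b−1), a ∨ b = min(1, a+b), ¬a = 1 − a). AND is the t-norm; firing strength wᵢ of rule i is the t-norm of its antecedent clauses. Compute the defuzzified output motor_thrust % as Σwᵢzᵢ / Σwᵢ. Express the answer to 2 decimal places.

R1 (z=64.5): calm=0.93, below=0.11; AND[max(0, a+b−1)] → w = 0.04
R2 (z=91.9): near=0.74, breezy=0.52; AND[max(0, a+b−1)] → w = 0.26
R3 (z=82.0): near=0.74, calm=0.93; AND[max(0, a+b−1)] → w = 0.67
R4 (z=54.0): breezy=0.52, below=0.11; AND[max(0, a+b−1)] → w = 0.00
R5 (z=15.0): above=0.85, breezy=0.52; AND[max(0, a+b−1)] → w = 0.37
Weighted average = (0.04·64.5 + 0.26·91.9 + 0.67·82.0 + 0.00·54.0 + 0.37·15.0) / (0.04 + 0.26 + 0.67 + 0.00 + 0.37)
  = 86.9640 / 1.3400 = 64.90

64.90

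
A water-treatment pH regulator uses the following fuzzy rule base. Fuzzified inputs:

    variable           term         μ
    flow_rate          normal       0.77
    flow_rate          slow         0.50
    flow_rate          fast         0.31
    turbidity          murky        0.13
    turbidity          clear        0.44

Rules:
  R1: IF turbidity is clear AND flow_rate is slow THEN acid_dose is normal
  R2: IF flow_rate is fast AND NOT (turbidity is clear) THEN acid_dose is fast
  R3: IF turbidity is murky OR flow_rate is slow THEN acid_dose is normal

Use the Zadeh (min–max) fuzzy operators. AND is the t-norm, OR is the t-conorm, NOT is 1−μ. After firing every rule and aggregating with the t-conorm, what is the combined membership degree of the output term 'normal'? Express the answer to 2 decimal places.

R1: clear=0.44, slow=0.50; AND[min(a, b)] → w = 0.44
R2: fast=0.31, ¬clear=1−0.44=0.56; AND[min(a, b)] → w = 0.31
R3: murky=0.13, slow=0.50; OR[max(a, b)] → w = 0.50
Rules with consequent 'normal': {R1, R3} → strengths 0.44, 0.50
Aggregate via t-conorm [max(a, b)]: 0.50

0.50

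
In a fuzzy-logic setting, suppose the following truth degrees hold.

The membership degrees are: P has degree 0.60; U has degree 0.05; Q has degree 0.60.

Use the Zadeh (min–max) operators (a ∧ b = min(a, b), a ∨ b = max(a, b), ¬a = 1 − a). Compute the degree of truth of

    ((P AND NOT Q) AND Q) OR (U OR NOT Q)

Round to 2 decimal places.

0.40

NOT Q = 1 − 0.60 = 0.40
P AND NOT Q = min(a, b) on (0.60, 0.40) = 0.40
(P AND NOT Q) AND Q = min(a, b) on (0.40, 0.60) = 0.40
NOT Q = 1 − 0.60 = 0.40
U OR NOT Q = max(a, b) on (0.05, 0.40) = 0.40
((P AND NOT Q) AND Q) OR (U OR NOT Q) = max(a, b) on (0.40, 0.40) = 0.40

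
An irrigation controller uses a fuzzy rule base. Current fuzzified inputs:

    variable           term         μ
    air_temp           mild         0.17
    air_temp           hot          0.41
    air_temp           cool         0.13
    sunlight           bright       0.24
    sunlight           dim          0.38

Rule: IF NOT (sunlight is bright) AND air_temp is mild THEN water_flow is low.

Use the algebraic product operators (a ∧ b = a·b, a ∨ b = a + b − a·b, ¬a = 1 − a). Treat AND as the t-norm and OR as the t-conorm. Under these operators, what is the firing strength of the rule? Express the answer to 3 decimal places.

0.129

firing strength: ¬bright=1−0.24=0.76, mild=0.17; AND[a·b] → w = 0.1292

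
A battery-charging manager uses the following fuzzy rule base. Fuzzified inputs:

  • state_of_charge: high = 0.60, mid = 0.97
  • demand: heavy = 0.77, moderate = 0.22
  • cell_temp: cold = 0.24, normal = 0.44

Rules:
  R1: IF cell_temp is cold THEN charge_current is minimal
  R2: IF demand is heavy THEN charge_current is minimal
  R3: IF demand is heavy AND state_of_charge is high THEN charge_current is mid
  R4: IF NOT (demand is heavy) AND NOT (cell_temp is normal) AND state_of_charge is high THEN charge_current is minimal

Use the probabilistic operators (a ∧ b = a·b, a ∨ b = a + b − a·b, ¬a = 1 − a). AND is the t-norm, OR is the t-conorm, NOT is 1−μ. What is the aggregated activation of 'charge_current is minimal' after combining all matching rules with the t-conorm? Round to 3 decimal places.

R1: cold=0.24 → w = 0.2400
R2: heavy=0.77 → w = 0.7700
R3: heavy=0.77, high=0.60; AND[a·b] → w = 0.4620
R4: ¬heavy=1−0.77=0.23, ¬normal=1−0.44=0.56, high=0.60; AND[a·b] → w = 0.0773
Rules with consequent 'minimal': {R1, R2, R4} → strengths 0.2400, 0.7700, 0.0773
Aggregate via t-conorm [a + b − a·b]: 0.8387

0.839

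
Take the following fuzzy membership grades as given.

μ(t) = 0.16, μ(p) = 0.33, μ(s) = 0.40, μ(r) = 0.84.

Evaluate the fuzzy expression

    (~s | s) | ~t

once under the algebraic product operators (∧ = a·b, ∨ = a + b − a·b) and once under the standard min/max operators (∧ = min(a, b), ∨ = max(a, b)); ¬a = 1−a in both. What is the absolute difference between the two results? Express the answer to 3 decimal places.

0.122

Under algebraic product:
  ~s = 1 − 0.4000 = 0.6000
  ~s | s = a + b − a·b on (0.6000, 0.4000) = 0.7600
  ~t = 1 − 0.1600 = 0.8400
  (~s | s) | ~t = a + b − a·b on (0.7600, 0.8400) = 0.9616
  → value = 0.9616
Under standard min/max:
  ~s = 1 − 0.40 = 0.60
  ~s | s = max(a, b) on (0.60, 0.40) = 0.60
  ~t = 1 − 0.16 = 0.84
  (~s | s) | ~t = max(a, b) on (0.60, 0.84) = 0.84
  → value = 0.8400
|0.9616 − 0.8400| = 0.122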